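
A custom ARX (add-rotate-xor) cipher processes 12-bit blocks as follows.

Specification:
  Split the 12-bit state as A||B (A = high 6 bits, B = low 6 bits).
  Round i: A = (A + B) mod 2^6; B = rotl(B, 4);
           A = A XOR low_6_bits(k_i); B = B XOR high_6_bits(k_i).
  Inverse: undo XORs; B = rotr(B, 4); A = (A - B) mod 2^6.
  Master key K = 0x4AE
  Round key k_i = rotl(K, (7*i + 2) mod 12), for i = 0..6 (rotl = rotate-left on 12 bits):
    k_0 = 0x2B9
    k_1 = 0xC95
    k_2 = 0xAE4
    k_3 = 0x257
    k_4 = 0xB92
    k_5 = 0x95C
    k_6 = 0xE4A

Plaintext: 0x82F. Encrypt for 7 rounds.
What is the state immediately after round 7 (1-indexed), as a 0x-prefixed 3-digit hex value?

s_0 = plaintext = 0x82F
s_1 = Round(s_0, k_0) = 0xDB1
s_2 = Round(s_1, k_1) = 0xCAE
s_3 = Round(s_2, k_2) = 0x100
s_4 = Round(s_3, k_3) = 0x4C9
s_5 = Round(s_4, k_4) = 0x3BC
s_6 = Round(s_5, k_5) = 0x5AA
s_7 = Round(s_6, k_6) = 0x293

0x293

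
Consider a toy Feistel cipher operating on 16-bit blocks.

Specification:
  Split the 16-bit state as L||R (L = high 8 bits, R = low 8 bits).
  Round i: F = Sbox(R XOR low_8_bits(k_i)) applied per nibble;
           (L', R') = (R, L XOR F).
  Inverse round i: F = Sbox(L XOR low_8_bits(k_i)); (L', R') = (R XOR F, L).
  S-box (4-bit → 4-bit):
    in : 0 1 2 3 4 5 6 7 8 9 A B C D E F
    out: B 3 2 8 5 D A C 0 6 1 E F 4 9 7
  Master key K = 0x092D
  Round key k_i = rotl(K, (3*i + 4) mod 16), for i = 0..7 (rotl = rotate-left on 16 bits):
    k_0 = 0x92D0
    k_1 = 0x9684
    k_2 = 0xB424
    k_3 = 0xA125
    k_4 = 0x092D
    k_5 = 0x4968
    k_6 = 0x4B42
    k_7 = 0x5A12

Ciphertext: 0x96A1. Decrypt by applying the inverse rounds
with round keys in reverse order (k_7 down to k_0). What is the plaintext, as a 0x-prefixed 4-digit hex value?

s_0 = ciphertext = 0x96A1
s_1 = InvRound(s_0, k_7) = 0xA496
s_2 = InvRound(s_1, k_6) = 0x0CA4
s_3 = InvRound(s_2, k_5) = 0x010C
s_4 = InvRound(s_3, k_4) = 0x2301
s_5 = InvRound(s_4, k_3) = 0xBB23
s_6 = InvRound(s_5, k_2) = 0x44BB
s_7 = InvRound(s_6, k_1) = 0x4044
s_8 = InvRound(s_7, k_0) = 0x2F40

0x2F40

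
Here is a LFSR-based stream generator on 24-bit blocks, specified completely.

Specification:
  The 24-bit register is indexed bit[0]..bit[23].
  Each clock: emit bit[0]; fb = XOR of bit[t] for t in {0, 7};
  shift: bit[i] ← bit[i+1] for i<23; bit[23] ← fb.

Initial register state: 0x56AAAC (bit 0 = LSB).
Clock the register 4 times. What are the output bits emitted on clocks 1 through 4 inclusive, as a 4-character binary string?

reg_0 = 0x56AAAC
clock 1: out=0, reg = 0xAB5556
clock 2: out=0, reg = 0x55AAAB
clock 3: out=1, reg = 0x2AD555
clock 4: out=1, reg = 0x956AAA

0011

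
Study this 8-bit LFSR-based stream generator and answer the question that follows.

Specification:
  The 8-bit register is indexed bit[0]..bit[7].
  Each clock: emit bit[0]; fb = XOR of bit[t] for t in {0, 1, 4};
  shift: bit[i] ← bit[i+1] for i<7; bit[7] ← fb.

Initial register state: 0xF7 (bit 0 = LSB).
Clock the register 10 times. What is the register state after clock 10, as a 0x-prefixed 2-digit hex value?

0x4C

reg_0 = 0xF7
clock 1: out=1, reg = 0xFB
clock 2: out=1, reg = 0xFD
clock 3: out=1, reg = 0x7E
clock 4: out=0, reg = 0x3F
clock 5: out=1, reg = 0x9F
clock 6: out=1, reg = 0xCF
clock 7: out=1, reg = 0x67
clock 8: out=1, reg = 0x33
clock 9: out=1, reg = 0x99
clock 10: out=1, reg = 0x4C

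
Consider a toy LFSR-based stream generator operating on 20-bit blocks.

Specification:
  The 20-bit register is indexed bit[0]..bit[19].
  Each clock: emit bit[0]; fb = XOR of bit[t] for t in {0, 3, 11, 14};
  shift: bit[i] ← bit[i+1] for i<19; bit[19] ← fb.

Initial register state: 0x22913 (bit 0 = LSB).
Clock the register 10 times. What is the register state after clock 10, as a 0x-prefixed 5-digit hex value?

reg_0 = 0x22913
clock 1: out=1, reg = 0x11489
clock 2: out=1, reg = 0x08A44
clock 3: out=0, reg = 0x84522
clock 4: out=0, reg = 0xC2291
clock 5: out=1, reg = 0xE1148
clock 6: out=0, reg = 0xF08A4
clock 7: out=0, reg = 0xF8452
clock 8: out=0, reg = 0x7C229
clock 9: out=1, reg = 0xBE114
clock 10: out=0, reg = 0xDF08A

0xDF08A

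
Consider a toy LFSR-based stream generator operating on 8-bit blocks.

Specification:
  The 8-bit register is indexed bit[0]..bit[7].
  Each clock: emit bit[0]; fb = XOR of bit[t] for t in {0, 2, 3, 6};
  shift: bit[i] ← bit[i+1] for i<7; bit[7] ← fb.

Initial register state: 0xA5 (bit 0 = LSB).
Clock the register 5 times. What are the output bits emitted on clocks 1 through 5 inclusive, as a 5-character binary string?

10100

reg_0 = 0xA5
clock 1: out=1, reg = 0x52
clock 2: out=0, reg = 0xA9
clock 3: out=1, reg = 0x54
clock 4: out=0, reg = 0x2A
clock 5: out=0, reg = 0x95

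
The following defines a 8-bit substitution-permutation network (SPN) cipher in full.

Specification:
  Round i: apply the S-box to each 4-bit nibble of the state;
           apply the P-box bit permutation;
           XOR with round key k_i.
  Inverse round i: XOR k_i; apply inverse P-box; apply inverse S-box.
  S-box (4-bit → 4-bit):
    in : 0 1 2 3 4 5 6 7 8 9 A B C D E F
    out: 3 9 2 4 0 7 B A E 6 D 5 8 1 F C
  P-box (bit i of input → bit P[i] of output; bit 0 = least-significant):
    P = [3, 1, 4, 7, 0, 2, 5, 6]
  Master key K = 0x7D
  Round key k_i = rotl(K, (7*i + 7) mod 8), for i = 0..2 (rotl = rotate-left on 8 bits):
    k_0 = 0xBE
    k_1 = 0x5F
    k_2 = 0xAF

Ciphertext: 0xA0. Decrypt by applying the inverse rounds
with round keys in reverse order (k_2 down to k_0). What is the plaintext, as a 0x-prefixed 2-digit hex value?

0x1E

s_0 = ciphertext = 0xA0
s_1 = InvRound(s_0, k_2) = 0x00
s_2 = InvRound(s_1, k_1) = 0x65
s_3 = InvRound(s_2, k_0) = 0x1E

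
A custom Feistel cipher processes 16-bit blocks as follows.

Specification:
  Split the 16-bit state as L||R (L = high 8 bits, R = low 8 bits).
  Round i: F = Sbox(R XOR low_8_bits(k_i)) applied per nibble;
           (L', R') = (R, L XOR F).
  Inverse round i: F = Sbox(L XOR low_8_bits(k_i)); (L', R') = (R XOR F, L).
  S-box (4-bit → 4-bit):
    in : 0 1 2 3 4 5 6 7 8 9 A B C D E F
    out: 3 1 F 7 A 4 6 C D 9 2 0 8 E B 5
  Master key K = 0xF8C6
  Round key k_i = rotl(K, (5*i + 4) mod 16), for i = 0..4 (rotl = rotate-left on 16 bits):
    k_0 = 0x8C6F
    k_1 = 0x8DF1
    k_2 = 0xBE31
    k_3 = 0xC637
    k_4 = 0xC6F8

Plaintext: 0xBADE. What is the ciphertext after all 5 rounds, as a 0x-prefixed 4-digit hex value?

0x83D5

s_0 = plaintext = 0xBADE
s_1 = Round(s_0, k_0) = 0xDEBB
s_2 = Round(s_1, k_1) = 0xBB7C
s_3 = Round(s_2, k_2) = 0x7C15
s_4 = Round(s_3, k_3) = 0x1583
s_5 = Round(s_4, k_4) = 0x83D5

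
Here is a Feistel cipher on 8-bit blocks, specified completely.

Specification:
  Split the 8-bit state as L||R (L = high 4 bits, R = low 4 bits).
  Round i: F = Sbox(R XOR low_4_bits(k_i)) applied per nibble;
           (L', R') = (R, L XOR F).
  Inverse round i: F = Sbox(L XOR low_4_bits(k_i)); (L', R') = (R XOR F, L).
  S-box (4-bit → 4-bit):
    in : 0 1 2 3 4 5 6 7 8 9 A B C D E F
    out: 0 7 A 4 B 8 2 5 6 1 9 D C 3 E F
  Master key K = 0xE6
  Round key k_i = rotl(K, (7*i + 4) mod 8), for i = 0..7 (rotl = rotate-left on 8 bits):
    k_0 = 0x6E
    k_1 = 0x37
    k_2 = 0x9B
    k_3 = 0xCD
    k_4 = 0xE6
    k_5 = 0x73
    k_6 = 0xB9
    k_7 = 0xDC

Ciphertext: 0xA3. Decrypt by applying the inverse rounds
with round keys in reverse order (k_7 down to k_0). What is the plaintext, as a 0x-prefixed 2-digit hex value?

s_0 = ciphertext = 0xA3
s_1 = InvRound(s_0, k_7) = 0x1A
s_2 = InvRound(s_1, k_6) = 0xC1
s_3 = InvRound(s_2, k_5) = 0xEC
s_4 = InvRound(s_3, k_4) = 0xAE
s_5 = InvRound(s_4, k_3) = 0xBA
s_6 = InvRound(s_5, k_2) = 0xAB
s_7 = InvRound(s_6, k_1) = 0x8A
s_8 = InvRound(s_7, k_0) = 0x88

0x88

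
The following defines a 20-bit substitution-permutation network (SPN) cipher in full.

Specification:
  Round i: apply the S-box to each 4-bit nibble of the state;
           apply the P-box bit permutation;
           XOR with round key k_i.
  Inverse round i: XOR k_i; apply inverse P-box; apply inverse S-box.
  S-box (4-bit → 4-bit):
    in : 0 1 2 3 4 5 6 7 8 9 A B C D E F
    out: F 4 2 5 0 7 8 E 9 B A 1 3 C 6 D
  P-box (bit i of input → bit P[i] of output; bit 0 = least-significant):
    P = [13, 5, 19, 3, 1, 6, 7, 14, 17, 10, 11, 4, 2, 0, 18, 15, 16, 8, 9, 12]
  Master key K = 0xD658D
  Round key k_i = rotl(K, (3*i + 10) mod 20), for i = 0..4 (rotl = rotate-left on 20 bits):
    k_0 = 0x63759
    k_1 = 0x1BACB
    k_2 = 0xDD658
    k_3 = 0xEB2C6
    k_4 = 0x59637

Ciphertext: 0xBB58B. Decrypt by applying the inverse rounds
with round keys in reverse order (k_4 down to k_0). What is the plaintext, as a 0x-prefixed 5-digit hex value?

0x4A297

s_0 = ciphertext = 0xBB58B
s_1 = InvRound(s_0, k_4) = 0xE3810
s_2 = InvRound(s_1, k_3) = 0x18D54
s_3 = InvRound(s_2, k_2) = 0x7316D
s_4 = InvRound(s_3, k_1) = 0xEF332
s_5 = InvRound(s_4, k_0) = 0x4A297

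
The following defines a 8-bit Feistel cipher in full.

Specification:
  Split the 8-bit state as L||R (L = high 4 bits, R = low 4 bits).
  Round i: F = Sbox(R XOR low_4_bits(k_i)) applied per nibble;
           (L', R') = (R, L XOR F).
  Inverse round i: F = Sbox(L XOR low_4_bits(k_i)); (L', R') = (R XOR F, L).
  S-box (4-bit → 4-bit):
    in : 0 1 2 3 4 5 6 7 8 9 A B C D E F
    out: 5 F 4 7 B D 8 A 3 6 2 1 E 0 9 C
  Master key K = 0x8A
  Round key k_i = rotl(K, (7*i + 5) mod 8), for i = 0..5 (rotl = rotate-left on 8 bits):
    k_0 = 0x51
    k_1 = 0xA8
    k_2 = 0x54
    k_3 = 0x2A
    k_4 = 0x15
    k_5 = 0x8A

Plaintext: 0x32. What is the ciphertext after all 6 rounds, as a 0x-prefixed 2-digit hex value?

s_0 = plaintext = 0x32
s_1 = Round(s_0, k_0) = 0x24
s_2 = Round(s_1, k_1) = 0x4C
s_3 = Round(s_2, k_2) = 0xC7
s_4 = Round(s_3, k_3) = 0x7C
s_5 = Round(s_4, k_4) = 0xC1
s_6 = Round(s_5, k_5) = 0x1D

0x1D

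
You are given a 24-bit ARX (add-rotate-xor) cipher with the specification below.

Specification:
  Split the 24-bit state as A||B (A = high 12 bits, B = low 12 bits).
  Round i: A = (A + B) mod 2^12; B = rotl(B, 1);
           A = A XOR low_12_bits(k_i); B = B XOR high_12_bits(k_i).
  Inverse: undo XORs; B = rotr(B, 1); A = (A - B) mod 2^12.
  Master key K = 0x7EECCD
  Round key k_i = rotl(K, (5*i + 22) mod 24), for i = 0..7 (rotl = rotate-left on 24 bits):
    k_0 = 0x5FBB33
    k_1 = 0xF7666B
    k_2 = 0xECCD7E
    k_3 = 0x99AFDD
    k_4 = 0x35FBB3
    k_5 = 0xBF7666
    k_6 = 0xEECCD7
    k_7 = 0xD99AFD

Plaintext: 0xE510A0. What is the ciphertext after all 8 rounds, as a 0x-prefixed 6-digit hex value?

0x0D754B

s_0 = plaintext = 0xE510A0
s_1 = Round(s_0, k_0) = 0x5C24BB
s_2 = Round(s_1, k_1) = 0xC16600
s_3 = Round(s_2, k_2) = 0xF682CC
s_4 = Round(s_3, k_3) = 0xDE9C02
s_5 = Round(s_4, k_4) = 0x258B5A
s_6 = Round(s_5, k_5) = 0xBD4D42
s_7 = Round(s_6, k_6) = 0x5C1469
s_8 = Round(s_7, k_7) = 0x0D754B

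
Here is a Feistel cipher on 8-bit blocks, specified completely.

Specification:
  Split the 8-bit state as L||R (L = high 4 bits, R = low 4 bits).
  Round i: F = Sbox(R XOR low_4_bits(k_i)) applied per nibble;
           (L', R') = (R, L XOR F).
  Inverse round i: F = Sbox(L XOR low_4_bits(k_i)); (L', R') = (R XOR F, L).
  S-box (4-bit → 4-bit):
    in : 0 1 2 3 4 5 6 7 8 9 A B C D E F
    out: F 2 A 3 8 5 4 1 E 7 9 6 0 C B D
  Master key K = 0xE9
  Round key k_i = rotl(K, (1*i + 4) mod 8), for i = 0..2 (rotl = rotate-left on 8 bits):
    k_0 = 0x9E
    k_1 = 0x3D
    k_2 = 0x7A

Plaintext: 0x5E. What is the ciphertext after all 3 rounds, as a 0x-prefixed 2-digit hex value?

0xFF

s_0 = plaintext = 0x5E
s_1 = Round(s_0, k_0) = 0xEA
s_2 = Round(s_1, k_1) = 0xAF
s_3 = Round(s_2, k_2) = 0xFF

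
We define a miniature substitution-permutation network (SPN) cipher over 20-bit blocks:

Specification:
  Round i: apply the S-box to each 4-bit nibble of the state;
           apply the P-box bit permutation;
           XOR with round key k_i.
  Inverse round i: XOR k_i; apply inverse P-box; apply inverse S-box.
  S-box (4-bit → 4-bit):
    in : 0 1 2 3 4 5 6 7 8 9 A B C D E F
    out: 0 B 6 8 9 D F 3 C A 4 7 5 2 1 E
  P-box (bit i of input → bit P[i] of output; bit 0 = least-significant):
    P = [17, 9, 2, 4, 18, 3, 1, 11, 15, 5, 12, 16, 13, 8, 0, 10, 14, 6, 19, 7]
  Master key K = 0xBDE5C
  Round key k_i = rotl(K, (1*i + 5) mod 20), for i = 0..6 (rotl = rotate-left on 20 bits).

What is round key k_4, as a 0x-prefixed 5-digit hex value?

0xCB97B

K = 0xBDE5C
k_0 = rotl(K, (1*0+5) mod 20) = rotl(K, 5) = 0xBCB97
k_1 = rotl(K, (1*1+5) mod 20) = rotl(K, 6) = 0x7972F
k_2 = rotl(K, (1*2+5) mod 20) = rotl(K, 7) = 0xF2E5E
k_3 = rotl(K, (1*3+5) mod 20) = rotl(K, 8) = 0xE5CBD
k_4 = rotl(K, (1*4+5) mod 20) = rotl(K, 9) = 0xCB97B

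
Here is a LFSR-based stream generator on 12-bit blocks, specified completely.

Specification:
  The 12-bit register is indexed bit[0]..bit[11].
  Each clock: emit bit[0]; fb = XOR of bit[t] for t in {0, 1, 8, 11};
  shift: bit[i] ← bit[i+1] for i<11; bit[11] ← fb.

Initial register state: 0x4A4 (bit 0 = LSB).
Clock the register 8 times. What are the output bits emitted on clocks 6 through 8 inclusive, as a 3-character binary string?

101

reg_0 = 0x4A4
clock 1: out=0, reg = 0x252
clock 2: out=0, reg = 0x929
clock 3: out=1, reg = 0xC94
clock 4: out=0, reg = 0xE4A
clock 5: out=0, reg = 0x725
clock 6: out=1, reg = 0x392
clock 7: out=0, reg = 0x1C9
clock 8: out=1, reg = 0x0E4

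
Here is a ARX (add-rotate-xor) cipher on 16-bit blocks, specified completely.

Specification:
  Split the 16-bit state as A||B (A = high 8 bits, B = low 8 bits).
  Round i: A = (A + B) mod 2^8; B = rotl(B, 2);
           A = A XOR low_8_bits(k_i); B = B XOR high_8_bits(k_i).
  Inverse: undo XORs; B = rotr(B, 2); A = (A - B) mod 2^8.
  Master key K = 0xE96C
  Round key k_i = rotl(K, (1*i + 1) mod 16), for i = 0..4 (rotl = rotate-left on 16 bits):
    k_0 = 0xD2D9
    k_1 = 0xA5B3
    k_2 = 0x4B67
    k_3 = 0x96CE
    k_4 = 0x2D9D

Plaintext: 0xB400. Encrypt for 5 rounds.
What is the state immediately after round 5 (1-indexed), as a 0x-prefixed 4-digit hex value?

0x8578

s_0 = plaintext = 0xB400
s_1 = Round(s_0, k_0) = 0x6DD2
s_2 = Round(s_1, k_1) = 0x8CEE
s_3 = Round(s_2, k_2) = 0x1DF0
s_4 = Round(s_3, k_3) = 0xC355
s_5 = Round(s_4, k_4) = 0x8578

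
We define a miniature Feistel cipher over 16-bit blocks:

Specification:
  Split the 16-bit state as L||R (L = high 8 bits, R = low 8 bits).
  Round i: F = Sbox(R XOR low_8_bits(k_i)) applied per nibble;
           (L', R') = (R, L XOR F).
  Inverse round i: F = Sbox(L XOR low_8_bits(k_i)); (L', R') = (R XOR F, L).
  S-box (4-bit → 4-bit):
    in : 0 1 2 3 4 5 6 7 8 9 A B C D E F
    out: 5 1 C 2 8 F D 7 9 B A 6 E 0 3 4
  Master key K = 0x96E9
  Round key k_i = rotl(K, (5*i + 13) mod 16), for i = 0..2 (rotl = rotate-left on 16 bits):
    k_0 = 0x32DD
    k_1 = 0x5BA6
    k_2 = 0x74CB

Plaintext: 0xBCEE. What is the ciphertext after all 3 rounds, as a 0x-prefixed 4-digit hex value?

0xC7C0

s_0 = plaintext = 0xBCEE
s_1 = Round(s_0, k_0) = 0xEE9E
s_2 = Round(s_1, k_1) = 0x9EC7
s_3 = Round(s_2, k_2) = 0xC7C0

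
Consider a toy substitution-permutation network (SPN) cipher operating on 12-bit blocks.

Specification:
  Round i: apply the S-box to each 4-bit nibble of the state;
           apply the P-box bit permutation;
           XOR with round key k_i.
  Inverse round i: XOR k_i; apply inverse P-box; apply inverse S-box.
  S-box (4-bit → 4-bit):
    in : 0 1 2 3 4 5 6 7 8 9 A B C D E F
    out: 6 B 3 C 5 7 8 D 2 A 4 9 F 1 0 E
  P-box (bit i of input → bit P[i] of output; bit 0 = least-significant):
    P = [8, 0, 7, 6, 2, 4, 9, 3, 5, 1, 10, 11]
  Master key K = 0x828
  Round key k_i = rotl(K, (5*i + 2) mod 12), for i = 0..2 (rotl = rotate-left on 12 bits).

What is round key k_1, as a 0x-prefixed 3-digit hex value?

0x441

K = 0x828
k_0 = rotl(K, (5*0+2) mod 12) = rotl(K, 2) = 0x0A2
k_1 = rotl(K, (5*1+2) mod 12) = rotl(K, 7) = 0x441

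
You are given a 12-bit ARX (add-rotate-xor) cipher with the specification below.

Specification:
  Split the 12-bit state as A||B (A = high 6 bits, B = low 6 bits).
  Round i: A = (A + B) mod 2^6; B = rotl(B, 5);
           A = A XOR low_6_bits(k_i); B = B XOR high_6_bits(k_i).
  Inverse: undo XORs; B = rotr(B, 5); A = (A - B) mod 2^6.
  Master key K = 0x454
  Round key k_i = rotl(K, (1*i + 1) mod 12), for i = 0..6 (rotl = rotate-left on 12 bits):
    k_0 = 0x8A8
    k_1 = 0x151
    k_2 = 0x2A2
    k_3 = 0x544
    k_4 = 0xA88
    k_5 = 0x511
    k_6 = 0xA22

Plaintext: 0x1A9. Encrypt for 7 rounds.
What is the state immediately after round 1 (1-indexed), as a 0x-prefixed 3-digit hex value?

s_0 = plaintext = 0x1A9
s_1 = Round(s_0, k_0) = 0x1D6
s_2 = Round(s_1, k_1) = 0x30E
s_3 = Round(s_2, k_2) = 0xE0D
s_4 = Round(s_3, k_3) = 0x073
s_5 = Round(s_4, k_4) = 0xF13
s_6 = Round(s_5, k_5) = 0x7BD
s_7 = Round(s_6, k_6) = 0xE56

0x1D6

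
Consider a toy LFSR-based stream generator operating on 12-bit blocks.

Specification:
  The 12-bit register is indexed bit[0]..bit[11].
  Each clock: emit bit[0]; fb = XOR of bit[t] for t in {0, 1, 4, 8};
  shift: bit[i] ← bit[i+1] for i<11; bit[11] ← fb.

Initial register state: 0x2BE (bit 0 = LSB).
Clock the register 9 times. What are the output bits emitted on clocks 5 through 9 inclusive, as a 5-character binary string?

11010

reg_0 = 0x2BE
clock 1: out=0, reg = 0x15F
clock 2: out=1, reg = 0x0AF
clock 3: out=1, reg = 0x057
clock 4: out=1, reg = 0x82B
clock 5: out=1, reg = 0x415
clock 6: out=1, reg = 0x20A
clock 7: out=0, reg = 0x905
clock 8: out=1, reg = 0x482
clock 9: out=0, reg = 0xA41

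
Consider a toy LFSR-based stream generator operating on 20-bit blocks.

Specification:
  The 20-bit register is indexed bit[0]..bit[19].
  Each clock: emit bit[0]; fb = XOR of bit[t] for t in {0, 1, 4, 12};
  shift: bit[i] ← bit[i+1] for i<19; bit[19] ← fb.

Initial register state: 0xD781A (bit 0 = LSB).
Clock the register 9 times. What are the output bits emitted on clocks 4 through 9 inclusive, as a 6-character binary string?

reg_0 = 0xD781A
clock 1: out=0, reg = 0xEBC0D
clock 2: out=1, reg = 0x75E06
clock 3: out=0, reg = 0x3AF03
clock 4: out=1, reg = 0x1D781
clock 5: out=1, reg = 0x0EBC0
clock 6: out=0, reg = 0x075E0
clock 7: out=0, reg = 0x83AF0
clock 8: out=0, reg = 0x41D78
clock 9: out=0, reg = 0x20EBC

110000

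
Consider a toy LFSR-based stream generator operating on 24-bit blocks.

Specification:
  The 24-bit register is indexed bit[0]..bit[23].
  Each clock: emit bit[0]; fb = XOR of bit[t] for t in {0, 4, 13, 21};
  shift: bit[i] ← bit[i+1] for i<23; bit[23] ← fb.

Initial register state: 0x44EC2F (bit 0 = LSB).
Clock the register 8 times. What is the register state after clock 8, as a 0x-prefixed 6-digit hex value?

reg_0 = 0x44EC2F
clock 1: out=1, reg = 0x227617
clock 2: out=1, reg = 0x113B0B
clock 3: out=1, reg = 0x089D85
clock 4: out=1, reg = 0x844EC2
clock 5: out=0, reg = 0x422761
clock 6: out=1, reg = 0x2113B0
clock 7: out=0, reg = 0x1089D8
clock 8: out=0, reg = 0x8844EC

0x8844EC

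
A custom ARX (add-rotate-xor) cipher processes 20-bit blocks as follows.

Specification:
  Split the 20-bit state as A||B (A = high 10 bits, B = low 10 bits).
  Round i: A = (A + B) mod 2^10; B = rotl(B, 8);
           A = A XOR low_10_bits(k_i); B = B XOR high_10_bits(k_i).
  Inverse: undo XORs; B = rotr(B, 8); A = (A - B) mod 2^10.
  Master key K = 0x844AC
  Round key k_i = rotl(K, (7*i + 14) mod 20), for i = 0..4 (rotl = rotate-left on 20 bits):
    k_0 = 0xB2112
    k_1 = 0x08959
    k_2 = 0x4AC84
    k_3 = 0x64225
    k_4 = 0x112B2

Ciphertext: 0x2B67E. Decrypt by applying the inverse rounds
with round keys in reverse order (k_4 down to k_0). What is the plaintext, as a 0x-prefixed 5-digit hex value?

s_0 = ciphertext = 0x2B67E
s_1 = InvRound(s_0, k_4) = 0x4D4EA
s_2 = InvRound(s_1, k_3) = 0x49DE9
s_3 = InvRound(s_2, k_2) = 0xA6F08
s_4 = InvRound(s_3, k_1) = 0xC5CAB
s_5 = InvRound(s_4, k_0) = 0x1DD8E

0x1DD8E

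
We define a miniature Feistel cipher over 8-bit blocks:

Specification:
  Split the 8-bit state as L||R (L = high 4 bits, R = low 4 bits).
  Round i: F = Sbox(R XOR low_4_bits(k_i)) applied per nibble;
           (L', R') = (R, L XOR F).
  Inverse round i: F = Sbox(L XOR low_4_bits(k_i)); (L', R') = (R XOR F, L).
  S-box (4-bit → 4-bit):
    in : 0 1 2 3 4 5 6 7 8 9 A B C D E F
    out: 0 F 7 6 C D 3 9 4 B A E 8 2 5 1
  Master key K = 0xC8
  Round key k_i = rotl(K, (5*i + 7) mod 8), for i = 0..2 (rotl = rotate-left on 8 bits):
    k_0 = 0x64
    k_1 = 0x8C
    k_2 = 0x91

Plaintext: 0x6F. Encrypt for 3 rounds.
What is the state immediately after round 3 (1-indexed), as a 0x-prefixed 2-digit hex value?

0x3F

s_0 = plaintext = 0x6F
s_1 = Round(s_0, k_0) = 0xF8
s_2 = Round(s_1, k_1) = 0x83
s_3 = Round(s_2, k_2) = 0x3F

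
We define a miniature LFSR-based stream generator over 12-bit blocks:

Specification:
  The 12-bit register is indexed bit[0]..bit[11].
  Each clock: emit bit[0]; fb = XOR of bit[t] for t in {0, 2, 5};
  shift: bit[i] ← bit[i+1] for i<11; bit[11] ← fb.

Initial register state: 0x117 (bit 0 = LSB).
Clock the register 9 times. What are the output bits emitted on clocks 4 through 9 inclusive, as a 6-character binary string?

reg_0 = 0x117
clock 1: out=1, reg = 0x08B
clock 2: out=1, reg = 0x845
clock 3: out=1, reg = 0x422
clock 4: out=0, reg = 0xA11
clock 5: out=1, reg = 0xD08
clock 6: out=0, reg = 0x684
clock 7: out=0, reg = 0xB42
clock 8: out=0, reg = 0x5A1
clock 9: out=1, reg = 0x2D0

010001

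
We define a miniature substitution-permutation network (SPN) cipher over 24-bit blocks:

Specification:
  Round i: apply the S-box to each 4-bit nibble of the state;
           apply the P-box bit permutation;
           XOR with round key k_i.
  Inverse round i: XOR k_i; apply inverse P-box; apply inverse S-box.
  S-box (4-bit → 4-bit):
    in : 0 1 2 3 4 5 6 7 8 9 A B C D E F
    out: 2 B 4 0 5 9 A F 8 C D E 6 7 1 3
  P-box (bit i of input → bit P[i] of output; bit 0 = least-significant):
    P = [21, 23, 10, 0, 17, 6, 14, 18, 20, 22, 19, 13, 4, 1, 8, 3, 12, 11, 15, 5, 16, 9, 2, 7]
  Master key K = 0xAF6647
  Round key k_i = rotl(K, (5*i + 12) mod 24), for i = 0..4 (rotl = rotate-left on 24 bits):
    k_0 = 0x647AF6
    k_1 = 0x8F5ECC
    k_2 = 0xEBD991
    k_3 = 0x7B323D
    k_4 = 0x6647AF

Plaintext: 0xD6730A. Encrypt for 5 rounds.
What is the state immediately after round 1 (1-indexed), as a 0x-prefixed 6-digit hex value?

s_0 = plaintext = 0xD6730A
s_1 = Round(s_0, k_0) = 0x457589
s_2 = Round(s_1, k_1) = 0x9A6BF3
s_3 = Round(s_2, k_2) = 0xA1697F
s_4 = Round(s_3, k_3) = 0xD44AD3
s_5 = Round(s_4, k_4) = 0x7DB4FB

0x457589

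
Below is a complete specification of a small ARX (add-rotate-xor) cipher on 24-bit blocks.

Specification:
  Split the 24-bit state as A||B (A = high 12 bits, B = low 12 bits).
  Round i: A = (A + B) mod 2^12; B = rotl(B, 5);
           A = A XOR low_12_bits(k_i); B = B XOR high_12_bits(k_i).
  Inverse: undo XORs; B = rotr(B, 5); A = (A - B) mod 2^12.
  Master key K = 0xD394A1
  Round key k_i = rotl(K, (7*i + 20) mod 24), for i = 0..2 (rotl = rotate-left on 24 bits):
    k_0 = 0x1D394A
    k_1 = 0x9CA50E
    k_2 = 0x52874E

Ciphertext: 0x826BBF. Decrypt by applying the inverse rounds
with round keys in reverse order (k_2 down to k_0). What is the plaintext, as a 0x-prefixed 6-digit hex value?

s_0 = ciphertext = 0x826BBF
s_1 = InvRound(s_0, k_2) = 0x374BF4
s_2 = InvRound(s_1, k_1) = 0x769F11
s_3 = InvRound(s_2, k_0) = 0xCAD176

0xCAD176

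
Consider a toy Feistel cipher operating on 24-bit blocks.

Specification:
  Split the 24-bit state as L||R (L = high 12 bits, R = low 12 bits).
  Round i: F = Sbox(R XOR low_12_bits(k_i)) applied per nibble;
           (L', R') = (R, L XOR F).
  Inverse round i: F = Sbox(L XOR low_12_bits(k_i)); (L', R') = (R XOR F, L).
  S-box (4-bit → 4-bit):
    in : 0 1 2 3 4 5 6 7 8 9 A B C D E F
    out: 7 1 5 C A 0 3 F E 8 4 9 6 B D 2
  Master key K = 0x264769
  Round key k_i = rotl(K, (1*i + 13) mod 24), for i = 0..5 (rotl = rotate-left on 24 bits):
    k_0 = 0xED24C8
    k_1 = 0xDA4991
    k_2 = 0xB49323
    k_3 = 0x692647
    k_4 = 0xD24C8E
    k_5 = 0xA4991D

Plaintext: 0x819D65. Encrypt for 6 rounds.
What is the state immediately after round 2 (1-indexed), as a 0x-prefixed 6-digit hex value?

s_0 = plaintext = 0x819D65
s_1 = Round(s_0, k_0) = 0xD65052
s_2 = Round(s_1, k_1) = 0x052509
s_3 = Round(s_2, k_2) = 0x509306
s_4 = Round(s_3, k_3) = 0x3065A8
s_5 = Round(s_4, k_4) = 0x5A8B55
s_6 = Round(s_5, k_5) = 0xB55006

0x052509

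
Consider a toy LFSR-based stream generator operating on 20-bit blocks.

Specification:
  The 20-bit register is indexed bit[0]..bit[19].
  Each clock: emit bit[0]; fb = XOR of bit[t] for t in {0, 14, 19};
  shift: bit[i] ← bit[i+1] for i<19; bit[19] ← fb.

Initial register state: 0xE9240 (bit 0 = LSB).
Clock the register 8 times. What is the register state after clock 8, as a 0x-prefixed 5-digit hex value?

0xE9E92

reg_0 = 0xE9240
clock 1: out=0, reg = 0xF4920
clock 2: out=0, reg = 0x7A490
clock 3: out=0, reg = 0x3D248
clock 4: out=0, reg = 0x9E924
clock 5: out=0, reg = 0x4F492
clock 6: out=0, reg = 0xA7A49
clock 7: out=1, reg = 0xD3D24
clock 8: out=0, reg = 0xE9E92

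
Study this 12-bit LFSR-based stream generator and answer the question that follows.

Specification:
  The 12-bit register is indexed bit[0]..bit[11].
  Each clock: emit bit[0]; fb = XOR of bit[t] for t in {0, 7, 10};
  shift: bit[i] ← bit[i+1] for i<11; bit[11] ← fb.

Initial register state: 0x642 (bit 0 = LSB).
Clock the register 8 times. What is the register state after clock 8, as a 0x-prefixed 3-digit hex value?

0xA36

reg_0 = 0x642
clock 1: out=0, reg = 0xB21
clock 2: out=1, reg = 0xD90
clock 3: out=0, reg = 0x6C8
clock 4: out=0, reg = 0x364
clock 5: out=0, reg = 0x1B2
clock 6: out=0, reg = 0x8D9
clock 7: out=1, reg = 0x46C
clock 8: out=0, reg = 0xA36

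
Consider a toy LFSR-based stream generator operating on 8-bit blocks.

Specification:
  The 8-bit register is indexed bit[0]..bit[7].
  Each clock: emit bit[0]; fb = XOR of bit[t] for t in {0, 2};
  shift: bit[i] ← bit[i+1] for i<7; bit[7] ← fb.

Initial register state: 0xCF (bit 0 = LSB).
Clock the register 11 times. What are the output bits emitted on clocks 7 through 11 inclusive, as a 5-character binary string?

11001

reg_0 = 0xCF
clock 1: out=1, reg = 0x67
clock 2: out=1, reg = 0x33
clock 3: out=1, reg = 0x99
clock 4: out=1, reg = 0xCC
clock 5: out=0, reg = 0xE6
clock 6: out=0, reg = 0xF3
clock 7: out=1, reg = 0xF9
clock 8: out=1, reg = 0xFC
clock 9: out=0, reg = 0xFE
clock 10: out=0, reg = 0xFF
clock 11: out=1, reg = 0x7F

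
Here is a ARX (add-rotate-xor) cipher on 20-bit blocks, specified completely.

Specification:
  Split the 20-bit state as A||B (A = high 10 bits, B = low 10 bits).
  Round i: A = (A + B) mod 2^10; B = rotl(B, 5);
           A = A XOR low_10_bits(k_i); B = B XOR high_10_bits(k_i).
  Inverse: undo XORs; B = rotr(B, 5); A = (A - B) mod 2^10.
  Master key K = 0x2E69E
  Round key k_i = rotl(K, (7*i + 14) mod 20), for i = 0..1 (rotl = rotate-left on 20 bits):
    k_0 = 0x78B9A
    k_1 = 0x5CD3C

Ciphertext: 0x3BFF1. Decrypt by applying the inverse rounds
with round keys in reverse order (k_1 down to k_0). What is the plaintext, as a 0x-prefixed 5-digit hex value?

s_0 = ciphertext = 0x3BFF1
s_1 = InvRound(s_0, k_1) = 0x5FC54
s_2 = InvRound(s_1, k_0) = 0x062CD

0x062CD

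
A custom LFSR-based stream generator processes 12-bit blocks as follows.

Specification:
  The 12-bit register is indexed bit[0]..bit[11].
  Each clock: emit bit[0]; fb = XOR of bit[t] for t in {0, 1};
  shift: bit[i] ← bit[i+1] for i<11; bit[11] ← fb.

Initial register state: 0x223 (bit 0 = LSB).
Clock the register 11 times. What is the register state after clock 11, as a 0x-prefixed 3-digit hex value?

reg_0 = 0x223
clock 1: out=1, reg = 0x111
clock 2: out=1, reg = 0x888
clock 3: out=0, reg = 0x444
clock 4: out=0, reg = 0x222
clock 5: out=0, reg = 0x911
clock 6: out=1, reg = 0xC88
clock 7: out=0, reg = 0x644
clock 8: out=0, reg = 0x322
clock 9: out=0, reg = 0x991
clock 10: out=1, reg = 0xCC8
clock 11: out=0, reg = 0x664

0x664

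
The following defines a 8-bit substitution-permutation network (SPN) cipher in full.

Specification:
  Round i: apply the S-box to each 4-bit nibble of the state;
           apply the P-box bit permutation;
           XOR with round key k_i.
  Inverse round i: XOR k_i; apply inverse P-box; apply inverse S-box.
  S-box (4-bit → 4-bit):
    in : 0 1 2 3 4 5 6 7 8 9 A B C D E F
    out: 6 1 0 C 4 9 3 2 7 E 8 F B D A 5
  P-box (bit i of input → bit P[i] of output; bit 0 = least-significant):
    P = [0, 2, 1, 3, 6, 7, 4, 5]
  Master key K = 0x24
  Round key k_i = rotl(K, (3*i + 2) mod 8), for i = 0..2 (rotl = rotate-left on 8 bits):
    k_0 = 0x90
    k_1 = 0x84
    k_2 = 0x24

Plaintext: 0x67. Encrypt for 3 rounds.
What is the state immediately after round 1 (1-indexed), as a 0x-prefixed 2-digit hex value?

0x54

s_0 = plaintext = 0x67
s_1 = Round(s_0, k_0) = 0x54
s_2 = Round(s_1, k_1) = 0xE6
s_3 = Round(s_2, k_2) = 0x81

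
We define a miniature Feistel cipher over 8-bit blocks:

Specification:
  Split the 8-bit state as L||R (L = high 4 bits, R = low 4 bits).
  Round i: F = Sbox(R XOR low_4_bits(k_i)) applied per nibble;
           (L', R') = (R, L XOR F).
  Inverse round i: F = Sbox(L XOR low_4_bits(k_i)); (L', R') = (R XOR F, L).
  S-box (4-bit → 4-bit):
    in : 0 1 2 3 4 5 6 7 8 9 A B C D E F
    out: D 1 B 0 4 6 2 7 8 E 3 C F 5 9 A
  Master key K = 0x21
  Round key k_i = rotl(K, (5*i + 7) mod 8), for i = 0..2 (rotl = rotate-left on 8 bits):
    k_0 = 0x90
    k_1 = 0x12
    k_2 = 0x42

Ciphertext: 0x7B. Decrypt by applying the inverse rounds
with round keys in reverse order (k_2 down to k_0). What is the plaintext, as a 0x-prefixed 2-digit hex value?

s_0 = ciphertext = 0x7B
s_1 = InvRound(s_0, k_2) = 0xD7
s_2 = InvRound(s_1, k_1) = 0xDD
s_3 = InvRound(s_2, k_0) = 0x8D

0x8D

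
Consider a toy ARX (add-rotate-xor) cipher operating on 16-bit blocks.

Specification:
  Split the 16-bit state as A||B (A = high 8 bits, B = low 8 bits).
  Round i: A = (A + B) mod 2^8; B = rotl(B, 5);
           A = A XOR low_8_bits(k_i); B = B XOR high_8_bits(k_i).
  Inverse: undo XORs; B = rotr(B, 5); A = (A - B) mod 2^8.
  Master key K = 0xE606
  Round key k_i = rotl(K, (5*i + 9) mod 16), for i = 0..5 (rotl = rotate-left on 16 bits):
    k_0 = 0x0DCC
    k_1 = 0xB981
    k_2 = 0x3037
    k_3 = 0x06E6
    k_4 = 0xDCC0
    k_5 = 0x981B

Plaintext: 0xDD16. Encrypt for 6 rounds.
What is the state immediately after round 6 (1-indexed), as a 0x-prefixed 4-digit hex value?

s_0 = plaintext = 0xDD16
s_1 = Round(s_0, k_0) = 0x3FCF
s_2 = Round(s_1, k_1) = 0x8F40
s_3 = Round(s_2, k_2) = 0xF838
s_4 = Round(s_3, k_3) = 0xD601
s_5 = Round(s_4, k_4) = 0x17FC
s_6 = Round(s_5, k_5) = 0x0807

0x0807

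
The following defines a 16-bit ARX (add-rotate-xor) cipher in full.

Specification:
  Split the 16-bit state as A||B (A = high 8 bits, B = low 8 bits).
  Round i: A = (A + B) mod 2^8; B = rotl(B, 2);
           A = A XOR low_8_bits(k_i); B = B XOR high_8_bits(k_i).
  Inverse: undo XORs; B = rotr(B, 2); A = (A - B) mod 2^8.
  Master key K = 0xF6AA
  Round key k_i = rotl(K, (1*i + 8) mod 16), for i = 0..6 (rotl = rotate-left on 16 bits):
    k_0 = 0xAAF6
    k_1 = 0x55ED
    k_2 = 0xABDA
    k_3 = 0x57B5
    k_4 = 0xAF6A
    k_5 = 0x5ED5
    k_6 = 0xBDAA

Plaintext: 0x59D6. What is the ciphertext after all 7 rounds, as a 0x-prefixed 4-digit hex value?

s_0 = plaintext = 0x59D6
s_1 = Round(s_0, k_0) = 0xD9F1
s_2 = Round(s_1, k_1) = 0x2792
s_3 = Round(s_2, k_2) = 0x63E1
s_4 = Round(s_3, k_3) = 0xF1D0
s_5 = Round(s_4, k_4) = 0xABEC
s_6 = Round(s_5, k_5) = 0x42ED
s_7 = Round(s_6, k_6) = 0x850A

0x850A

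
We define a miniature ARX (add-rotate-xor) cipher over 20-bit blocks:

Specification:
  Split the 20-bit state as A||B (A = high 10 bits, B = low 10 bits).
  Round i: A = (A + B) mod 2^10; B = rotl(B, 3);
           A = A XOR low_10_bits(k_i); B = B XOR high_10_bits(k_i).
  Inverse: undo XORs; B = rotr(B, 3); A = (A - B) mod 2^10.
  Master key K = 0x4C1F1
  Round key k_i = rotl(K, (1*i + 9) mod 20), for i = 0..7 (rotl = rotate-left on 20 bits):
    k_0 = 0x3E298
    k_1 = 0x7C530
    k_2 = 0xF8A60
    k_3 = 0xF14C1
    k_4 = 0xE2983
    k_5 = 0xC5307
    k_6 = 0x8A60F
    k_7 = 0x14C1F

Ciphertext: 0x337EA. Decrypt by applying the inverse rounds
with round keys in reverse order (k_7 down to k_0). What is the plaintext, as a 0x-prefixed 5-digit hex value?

0x3F15C

s_0 = ciphertext = 0x337EA
s_1 = InvRound(s_0, k_7) = 0xF6CF7
s_2 = InvRound(s_1, k_6) = 0x9E75B
s_3 = InvRound(s_2, k_5) = 0x7D789
s_4 = InvRound(s_3, k_4) = 0xBD980
s_5 = InvRound(s_4, k_3) = 0xDBEC8
s_6 = InvRound(s_5, k_2) = 0xFA925
s_7 = InvRound(s_6, k_1) = 0x3021A
s_8 = InvRound(s_7, k_0) = 0x3F15C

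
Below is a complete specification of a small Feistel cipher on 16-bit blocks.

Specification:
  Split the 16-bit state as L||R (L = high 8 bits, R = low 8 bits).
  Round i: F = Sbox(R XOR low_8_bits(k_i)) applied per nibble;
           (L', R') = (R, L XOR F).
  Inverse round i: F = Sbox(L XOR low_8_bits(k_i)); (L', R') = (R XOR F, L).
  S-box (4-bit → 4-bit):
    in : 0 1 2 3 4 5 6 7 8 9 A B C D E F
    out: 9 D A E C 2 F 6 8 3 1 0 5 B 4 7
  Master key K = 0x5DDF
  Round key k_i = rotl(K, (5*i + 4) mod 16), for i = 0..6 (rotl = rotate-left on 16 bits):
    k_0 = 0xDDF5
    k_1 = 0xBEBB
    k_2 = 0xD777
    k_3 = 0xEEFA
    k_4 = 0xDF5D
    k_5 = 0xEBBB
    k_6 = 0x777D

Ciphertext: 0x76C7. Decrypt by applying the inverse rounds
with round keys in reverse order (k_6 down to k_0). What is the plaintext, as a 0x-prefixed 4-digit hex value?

s_0 = ciphertext = 0x76C7
s_1 = InvRound(s_0, k_6) = 0x5776
s_2 = InvRound(s_1, k_5) = 0x3357
s_3 = InvRound(s_2, k_4) = 0xA333
s_4 = InvRound(s_3, k_3) = 0x10A3
s_5 = InvRound(s_4, k_2) = 0x5510
s_6 = InvRound(s_5, k_1) = 0x5455
s_7 = InvRound(s_6, k_0) = 0x4854

0x4854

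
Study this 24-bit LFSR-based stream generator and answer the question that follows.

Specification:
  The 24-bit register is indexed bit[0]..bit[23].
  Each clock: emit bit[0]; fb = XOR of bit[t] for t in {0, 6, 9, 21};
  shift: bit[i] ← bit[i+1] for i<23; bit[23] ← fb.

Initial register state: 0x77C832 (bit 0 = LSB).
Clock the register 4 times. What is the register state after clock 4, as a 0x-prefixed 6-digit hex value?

0xD77C83

reg_0 = 0x77C832
clock 1: out=0, reg = 0xBBE419
clock 2: out=1, reg = 0x5DF20C
clock 3: out=0, reg = 0xAEF906
clock 4: out=0, reg = 0xD77C83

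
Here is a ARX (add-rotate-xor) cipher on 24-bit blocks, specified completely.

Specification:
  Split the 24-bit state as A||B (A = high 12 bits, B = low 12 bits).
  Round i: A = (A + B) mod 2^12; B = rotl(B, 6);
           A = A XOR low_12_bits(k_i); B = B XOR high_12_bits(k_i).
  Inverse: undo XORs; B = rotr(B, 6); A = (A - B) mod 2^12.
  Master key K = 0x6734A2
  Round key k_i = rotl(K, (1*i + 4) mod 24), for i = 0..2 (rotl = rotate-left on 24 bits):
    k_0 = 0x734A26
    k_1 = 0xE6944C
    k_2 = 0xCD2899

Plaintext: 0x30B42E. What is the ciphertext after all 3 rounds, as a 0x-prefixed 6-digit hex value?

0xC73A0F

s_0 = plaintext = 0x30B42E
s_1 = Round(s_0, k_0) = 0xD1FCA4
s_2 = Round(s_1, k_1) = 0xD8F75B
s_3 = Round(s_2, k_2) = 0xC73A0F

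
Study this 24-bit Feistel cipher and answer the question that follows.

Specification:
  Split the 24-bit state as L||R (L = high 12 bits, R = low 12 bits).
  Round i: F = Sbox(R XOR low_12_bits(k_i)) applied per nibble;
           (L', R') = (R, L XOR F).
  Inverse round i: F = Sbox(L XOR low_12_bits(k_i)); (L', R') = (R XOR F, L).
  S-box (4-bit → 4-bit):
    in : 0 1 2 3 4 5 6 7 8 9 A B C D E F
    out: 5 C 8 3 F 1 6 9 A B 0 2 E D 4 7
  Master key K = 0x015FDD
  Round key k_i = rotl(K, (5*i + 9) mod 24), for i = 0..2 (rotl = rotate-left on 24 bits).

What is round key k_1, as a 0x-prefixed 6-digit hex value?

K = 0x015FDD
k_0 = rotl(K, (5*0+9) mod 24) = rotl(K, 9) = 0xBFBA02
k_1 = rotl(K, (5*1+9) mod 24) = rotl(K, 14) = 0xF74057

0xF74057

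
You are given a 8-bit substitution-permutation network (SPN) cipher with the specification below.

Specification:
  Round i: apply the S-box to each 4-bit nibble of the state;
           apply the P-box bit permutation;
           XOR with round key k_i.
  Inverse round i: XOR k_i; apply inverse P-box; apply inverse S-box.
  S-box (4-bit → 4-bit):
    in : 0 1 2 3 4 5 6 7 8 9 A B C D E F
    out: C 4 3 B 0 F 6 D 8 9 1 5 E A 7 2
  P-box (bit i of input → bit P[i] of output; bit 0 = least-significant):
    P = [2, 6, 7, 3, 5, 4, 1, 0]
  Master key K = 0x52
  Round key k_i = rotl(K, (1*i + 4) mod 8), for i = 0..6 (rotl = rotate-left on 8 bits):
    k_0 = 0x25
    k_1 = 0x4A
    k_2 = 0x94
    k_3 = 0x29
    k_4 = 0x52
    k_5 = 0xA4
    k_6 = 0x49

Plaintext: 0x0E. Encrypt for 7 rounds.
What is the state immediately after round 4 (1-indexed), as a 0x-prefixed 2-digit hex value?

0x73

s_0 = plaintext = 0x0E
s_1 = Round(s_0, k_0) = 0xE2
s_2 = Round(s_1, k_1) = 0x3C
s_3 = Round(s_2, k_2) = 0x6D
s_4 = Round(s_3, k_3) = 0x73
s_5 = Round(s_4, k_4) = 0x3D
s_6 = Round(s_5, k_5) = 0xDD
s_7 = Round(s_6, k_6) = 0x10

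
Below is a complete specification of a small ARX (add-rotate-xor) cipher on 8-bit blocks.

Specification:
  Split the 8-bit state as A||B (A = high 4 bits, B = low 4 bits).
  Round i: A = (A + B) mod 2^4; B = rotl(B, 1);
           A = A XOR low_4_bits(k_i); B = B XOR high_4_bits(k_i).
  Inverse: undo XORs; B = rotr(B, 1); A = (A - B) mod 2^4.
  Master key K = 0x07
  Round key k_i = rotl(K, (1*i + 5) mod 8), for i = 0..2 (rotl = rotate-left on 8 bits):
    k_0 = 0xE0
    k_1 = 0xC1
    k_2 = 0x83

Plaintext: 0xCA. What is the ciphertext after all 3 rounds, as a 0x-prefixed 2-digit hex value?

s_0 = plaintext = 0xCA
s_1 = Round(s_0, k_0) = 0x6B
s_2 = Round(s_1, k_1) = 0x0B
s_3 = Round(s_2, k_2) = 0x8F

0x8F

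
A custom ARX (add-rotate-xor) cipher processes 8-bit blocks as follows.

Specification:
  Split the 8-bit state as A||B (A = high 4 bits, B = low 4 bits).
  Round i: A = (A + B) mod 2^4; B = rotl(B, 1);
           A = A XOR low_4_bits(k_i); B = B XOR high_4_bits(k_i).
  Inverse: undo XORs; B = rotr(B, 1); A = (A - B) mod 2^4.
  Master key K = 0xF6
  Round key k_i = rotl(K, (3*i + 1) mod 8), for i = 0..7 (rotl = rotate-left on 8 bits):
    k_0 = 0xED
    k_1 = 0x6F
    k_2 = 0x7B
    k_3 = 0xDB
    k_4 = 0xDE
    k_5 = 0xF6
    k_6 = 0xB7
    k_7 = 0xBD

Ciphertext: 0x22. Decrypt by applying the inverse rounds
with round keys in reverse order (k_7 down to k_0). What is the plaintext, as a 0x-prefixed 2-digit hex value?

0xC2

s_0 = ciphertext = 0x22
s_1 = InvRound(s_0, k_7) = 0x3C
s_2 = InvRound(s_1, k_6) = 0x9B
s_3 = InvRound(s_2, k_5) = 0xD2
s_4 = InvRound(s_3, k_4) = 0x4F
s_5 = InvRound(s_4, k_3) = 0xE1
s_6 = InvRound(s_5, k_2) = 0x23
s_7 = InvRound(s_6, k_1) = 0x3A
s_8 = InvRound(s_7, k_0) = 0xC2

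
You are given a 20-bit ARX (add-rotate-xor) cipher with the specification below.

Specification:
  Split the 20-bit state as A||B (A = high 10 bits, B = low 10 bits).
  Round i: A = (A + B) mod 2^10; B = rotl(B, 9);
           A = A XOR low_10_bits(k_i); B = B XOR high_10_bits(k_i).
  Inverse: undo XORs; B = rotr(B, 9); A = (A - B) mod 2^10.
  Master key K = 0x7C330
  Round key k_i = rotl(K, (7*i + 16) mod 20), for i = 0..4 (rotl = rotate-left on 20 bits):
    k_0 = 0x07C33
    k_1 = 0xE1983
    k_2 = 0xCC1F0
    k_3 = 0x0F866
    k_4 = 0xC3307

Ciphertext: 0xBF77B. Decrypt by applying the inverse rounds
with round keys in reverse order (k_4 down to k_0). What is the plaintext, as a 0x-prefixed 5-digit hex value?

s_0 = ciphertext = 0xBF77B
s_1 = InvRound(s_0, k_4) = 0x430EE
s_2 = InvRound(s_1, k_3) = 0xF29A0
s_3 = InvRound(s_2, k_2) = 0x46521
s_4 = InvRound(s_3, k_1) = 0xD2D4F
s_5 = InvRound(s_4, k_0) = 0x362A0

0x362A0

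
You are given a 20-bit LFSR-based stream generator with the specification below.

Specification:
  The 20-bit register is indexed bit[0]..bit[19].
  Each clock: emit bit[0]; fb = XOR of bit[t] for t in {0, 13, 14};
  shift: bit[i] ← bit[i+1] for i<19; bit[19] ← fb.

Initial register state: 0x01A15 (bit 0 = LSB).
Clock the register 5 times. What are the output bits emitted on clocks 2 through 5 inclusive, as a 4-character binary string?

reg_0 = 0x01A15
clock 1: out=1, reg = 0x80D0A
clock 2: out=0, reg = 0x40685
clock 3: out=1, reg = 0xA0342
clock 4: out=0, reg = 0x501A1
clock 5: out=1, reg = 0xA80D0

0101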